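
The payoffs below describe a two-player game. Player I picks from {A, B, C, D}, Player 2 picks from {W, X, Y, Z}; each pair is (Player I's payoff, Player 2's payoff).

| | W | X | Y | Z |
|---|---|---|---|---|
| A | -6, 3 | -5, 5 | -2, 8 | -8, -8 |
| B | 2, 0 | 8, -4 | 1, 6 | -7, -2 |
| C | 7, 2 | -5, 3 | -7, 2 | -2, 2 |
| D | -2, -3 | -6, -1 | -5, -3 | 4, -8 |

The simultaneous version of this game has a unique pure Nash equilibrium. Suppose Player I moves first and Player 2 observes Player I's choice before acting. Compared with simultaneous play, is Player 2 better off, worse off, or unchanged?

unchanged

Solve by backward induction (Player I leads).
- A: BR = Y, leader payoff -2.
- B: BR = Y, leader payoff 1.
- C: BR = X, leader payoff -5.
- D: BR = X, leader payoff -6.
Maximizing over -2, 1, -5, -6, Player I chooses B. Subgame-perfect outcome: (B, Y) with payoffs (1, 6).
Under simultaneous play:
Player I's best replies: W→C; X→B; Y→B; Z→D.
Player 2's best replies: A→Y; B→Y; C→X; D→X.
The unique mutual best reply is (B, Y), giving (1, 6).
Player 2 earns 6 sequentially versus 6 at the Nash outcome: unchanged.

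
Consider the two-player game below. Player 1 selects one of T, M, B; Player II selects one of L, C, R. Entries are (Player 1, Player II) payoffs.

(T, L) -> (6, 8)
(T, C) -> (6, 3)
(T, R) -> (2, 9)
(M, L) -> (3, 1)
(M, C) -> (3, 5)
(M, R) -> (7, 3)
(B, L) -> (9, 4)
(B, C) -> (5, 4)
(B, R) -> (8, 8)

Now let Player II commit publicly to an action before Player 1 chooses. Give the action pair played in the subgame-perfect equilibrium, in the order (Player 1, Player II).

(B, R)

Solve by backward induction (Player II leads).
- L: BR = B, leader payoff 4.
- C: BR = T, leader payoff 3.
- R: BR = B, leader payoff 8.
Maximizing over 4, 3, 8, Player II chooses R. Subgame-perfect outcome: (B, R) with payoffs (8, 8).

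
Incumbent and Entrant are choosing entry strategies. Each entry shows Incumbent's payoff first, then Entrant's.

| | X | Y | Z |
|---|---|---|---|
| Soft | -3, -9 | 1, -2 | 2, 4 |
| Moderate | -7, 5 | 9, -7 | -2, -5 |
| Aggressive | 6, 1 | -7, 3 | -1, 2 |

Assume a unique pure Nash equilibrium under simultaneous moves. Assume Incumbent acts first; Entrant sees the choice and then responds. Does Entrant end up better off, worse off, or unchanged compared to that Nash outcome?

Work backward from Entrant's decision.
- Soft: Entrant compares -9, -2, 4 and picks Z; Incumbent would get 2.
- Moderate: Entrant compares 5, -7, -5 and picks X; Incumbent would get -7.
- Aggressive: Entrant compares 1, 3, 2 and picks Y; Incumbent would get -7.
Among 2, -7, -7, the best is 2 at Soft. Subgame-perfect outcome: (Soft, Z) with payoffs (2, 4).
Under simultaneous play:
Incumbent's best replies: X→Aggressive; Y→Moderate; Z→Soft.
Entrant's best replies: Soft→Z; Moderate→X; Aggressive→Y.
Only (Soft, Z) has each player best-responding; Nash payoffs (2, 4).
Entrant earns 4 sequentially versus 4 at the Nash outcome: unchanged.

unchanged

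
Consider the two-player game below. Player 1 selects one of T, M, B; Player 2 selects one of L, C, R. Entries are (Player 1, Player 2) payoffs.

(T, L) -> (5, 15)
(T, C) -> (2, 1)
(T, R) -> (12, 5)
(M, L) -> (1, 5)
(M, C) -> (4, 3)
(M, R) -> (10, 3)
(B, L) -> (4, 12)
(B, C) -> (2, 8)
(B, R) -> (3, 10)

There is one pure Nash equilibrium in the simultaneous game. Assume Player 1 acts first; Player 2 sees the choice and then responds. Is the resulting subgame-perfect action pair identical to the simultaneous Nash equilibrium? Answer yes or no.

Player 2 best-responds to each possible Player 1 move:
- T: Player 2 compares 15, 1, 5 and picks L; Player 1 would get 5.
- M: Player 2 compares 5, 3, 3 and picks L; Player 1 would get 1.
- B: Player 2 compares 12, 8, 10 and picks L; Player 1 would get 4.
Maximizing over 5, 1, 4, Player 1 chooses T. Subgame-perfect outcome: (T, L) with payoffs (5, 15).
Now find the simultaneous Nash equilibrium.
Player 1's best replies: L→T; C→M; R→T.
Player 2's best replies: T→L; M→L; B→L.
Only (T, L) has each player best-responding; Nash payoffs (5, 15).
Sequential outcome (T, L) coincides with the Nash profile (T, L).

yes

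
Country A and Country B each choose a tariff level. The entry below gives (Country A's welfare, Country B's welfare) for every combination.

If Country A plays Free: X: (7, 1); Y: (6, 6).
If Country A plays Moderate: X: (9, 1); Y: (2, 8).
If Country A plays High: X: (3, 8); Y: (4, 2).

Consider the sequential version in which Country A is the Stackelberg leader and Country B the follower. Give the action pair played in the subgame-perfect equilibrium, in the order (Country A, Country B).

Country B best-responds to each possible Country A move:
- Free: Country B compares 1, 6 and picks Y; Country A would get 6.
- Moderate: Country B compares 1, 8 and picks Y; Country A would get 2.
- High: Country B compares 8, 2 and picks X; Country A would get 3.
Among 6, 2, 3, the best is 6 at Free. Subgame-perfect outcome: (Free, Y) with payoffs (6, 6).

(Free, Y)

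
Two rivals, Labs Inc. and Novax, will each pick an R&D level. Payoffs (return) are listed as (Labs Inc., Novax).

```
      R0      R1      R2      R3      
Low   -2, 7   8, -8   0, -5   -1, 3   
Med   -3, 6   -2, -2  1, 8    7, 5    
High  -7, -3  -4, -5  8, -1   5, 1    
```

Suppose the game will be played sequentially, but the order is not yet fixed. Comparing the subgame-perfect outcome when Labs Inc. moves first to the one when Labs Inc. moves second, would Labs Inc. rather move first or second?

If Labs Inc. leads: Novax's best replies are Low→R0, Med→R2, High→R3; Labs Inc.'s induced payoffs -2, 1, 5; outcome (High, R3), payoffs (5, 1).
If Novax leads: Labs Inc.'s best replies are R0→Low, R1→Low, R2→High, R3→Med; Novax's induced payoffs 7, -8, -1, 5; outcome (Low, R0), payoffs (-2, 7).
Labs Inc. gets 5 moving first and -2 moving second, so Labs Inc. prefers to move first.

first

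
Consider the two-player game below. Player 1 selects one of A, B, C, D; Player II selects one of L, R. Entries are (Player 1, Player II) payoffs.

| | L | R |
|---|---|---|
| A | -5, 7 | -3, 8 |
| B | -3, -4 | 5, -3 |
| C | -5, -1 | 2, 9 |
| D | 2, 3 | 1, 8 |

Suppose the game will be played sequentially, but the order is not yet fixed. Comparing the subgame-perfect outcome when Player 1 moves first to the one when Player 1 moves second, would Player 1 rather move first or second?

first

If Player 1 leads: Player II's best replies are A→R, B→R, C→R, D→R; Player 1's induced payoffs -3, 5, 2, 1; outcome (B, R), payoffs (5, -3).
If Player II leads: Player 1's best replies are L→D, R→B; Player II's induced payoffs 3, -3; outcome (D, L), payoffs (2, 3).
Player 1 gets 5 moving first and 2 moving second, so Player 1 prefers to move first.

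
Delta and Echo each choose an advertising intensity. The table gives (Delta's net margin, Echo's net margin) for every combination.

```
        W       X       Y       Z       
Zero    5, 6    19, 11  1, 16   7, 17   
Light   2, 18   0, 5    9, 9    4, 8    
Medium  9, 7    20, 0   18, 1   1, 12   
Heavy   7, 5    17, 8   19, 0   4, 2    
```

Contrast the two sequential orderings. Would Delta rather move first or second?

first

If Delta leads: Echo's best replies are Zero→Z, Light→W, Medium→Z, Heavy→X; Delta's induced payoffs 7, 2, 1, 17; outcome (Heavy, X), payoffs (17, 8).
If Echo leads: Delta's best replies are W→Medium, X→Medium, Y→Heavy, Z→Zero; Echo's induced payoffs 7, 0, 0, 17; outcome (Zero, Z), payoffs (7, 17).
Delta gets 17 moving first and 7 moving second, so Delta prefers to move first.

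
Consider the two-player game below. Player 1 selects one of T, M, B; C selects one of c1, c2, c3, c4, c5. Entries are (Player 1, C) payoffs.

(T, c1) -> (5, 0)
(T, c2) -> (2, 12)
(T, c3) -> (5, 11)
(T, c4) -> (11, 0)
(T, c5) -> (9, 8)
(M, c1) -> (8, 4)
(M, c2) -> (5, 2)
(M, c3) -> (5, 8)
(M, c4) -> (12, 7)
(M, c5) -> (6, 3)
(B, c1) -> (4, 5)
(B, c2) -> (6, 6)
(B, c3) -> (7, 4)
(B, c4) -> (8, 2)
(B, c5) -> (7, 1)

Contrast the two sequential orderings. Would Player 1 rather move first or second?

second

If Player 1 leads: C's best replies are T→c2, M→c3, B→c2; Player 1's induced payoffs 2, 5, 6; outcome (B, c2), payoffs (6, 6).
If C leads: Player 1's best replies are c1→M, c2→B, c3→B, c4→M, c5→T; C's induced payoffs 4, 6, 4, 7, 8; outcome (T, c5), payoffs (9, 8).
Player 1 gets 6 moving first and 9 moving second, so Player 1 prefers to move second.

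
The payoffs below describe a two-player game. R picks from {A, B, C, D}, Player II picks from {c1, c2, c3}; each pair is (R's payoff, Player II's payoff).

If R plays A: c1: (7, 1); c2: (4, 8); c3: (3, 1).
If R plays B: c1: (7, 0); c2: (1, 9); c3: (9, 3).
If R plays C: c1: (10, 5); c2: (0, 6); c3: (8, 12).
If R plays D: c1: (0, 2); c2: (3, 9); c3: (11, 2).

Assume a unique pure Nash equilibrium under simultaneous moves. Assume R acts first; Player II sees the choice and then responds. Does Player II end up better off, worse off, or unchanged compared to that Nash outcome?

better off

Backward induction with R moving first.
- A: Player II compares 1, 8, 1 and picks c2; R would get 4.
- B: Player II compares 0, 9, 3 and picks c2; R would get 1.
- C: Player II compares 5, 6, 12 and picks c3; R would get 8.
- D: Player II compares 2, 9, 2 and picks c2; R would get 3.
R's induced payoffs are 4, 1, 8, 3, so R commits to C. Subgame-perfect outcome: (C, c3) with payoffs (8, 12).
Now find the simultaneous Nash equilibrium.
R's best replies: c1→C; c2→A; c3→D.
Player II's best replies: A→c2; B→c2; C→c3; D→c2.
Only (A, c2) has each player best-responding; Nash payoffs (4, 8).
Player II earns 12 sequentially versus 8 at the Nash outcome: better off.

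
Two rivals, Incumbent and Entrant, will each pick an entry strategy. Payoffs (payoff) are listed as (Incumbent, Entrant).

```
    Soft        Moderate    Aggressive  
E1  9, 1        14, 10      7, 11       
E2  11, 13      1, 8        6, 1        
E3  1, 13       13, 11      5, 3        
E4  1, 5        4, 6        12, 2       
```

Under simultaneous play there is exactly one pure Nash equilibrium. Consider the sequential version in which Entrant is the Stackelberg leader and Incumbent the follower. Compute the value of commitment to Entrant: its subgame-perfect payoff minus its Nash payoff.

Incumbent best-responds to each possible Entrant move:
- Soft: BR = E2, leader payoff 13.
- Moderate: BR = E1, leader payoff 10.
- Aggressive: BR = E4, leader payoff 2.
Among 13, 10, 2, the best is 13 at Soft. Subgame-perfect outcome: (E2, Soft) with payoffs (11, 13).
Under simultaneous play:
Incumbent's best replies: Soft→E2; Moderate→E1; Aggressive→E4.
Entrant's best replies: E1→Aggressive; E2→Soft; E3→Soft; E4→Moderate.
Only (E2, Soft) has each player best-responding; Nash payoffs (11, 13).
Entrant's commitment gain: 13 − 13 = 0.

0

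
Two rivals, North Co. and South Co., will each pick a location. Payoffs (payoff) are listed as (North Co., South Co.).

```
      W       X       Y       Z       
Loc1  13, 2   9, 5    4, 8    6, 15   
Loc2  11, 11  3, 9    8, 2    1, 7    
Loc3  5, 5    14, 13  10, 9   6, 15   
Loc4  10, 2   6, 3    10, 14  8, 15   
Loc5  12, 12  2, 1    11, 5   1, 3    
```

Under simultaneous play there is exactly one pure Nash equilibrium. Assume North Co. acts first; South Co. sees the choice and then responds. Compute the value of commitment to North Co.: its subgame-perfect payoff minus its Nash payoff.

4

Backward induction with North Co. moving first.
- Loc1: BR = Z, leader payoff 6.
- Loc2: BR = W, leader payoff 11.
- Loc3: BR = Z, leader payoff 6.
- Loc4: BR = Z, leader payoff 8.
- Loc5: BR = W, leader payoff 12.
Among 6, 11, 6, 8, 12, the best is 12 at Loc5. Subgame-perfect outcome: (Loc5, W) with payoffs (12, 12).
For the simultaneous game, intersect best replies.
North Co.'s best replies: W→Loc1; X→Loc3; Y→Loc5; Z→Loc4.
South Co.'s best replies: Loc1→Z; Loc2→W; Loc3→Z; Loc4→Z; Loc5→W.
The unique mutual best reply is (Loc4, Z), giving (8, 15).
North Co.'s commitment gain: 12 − 8 = 4.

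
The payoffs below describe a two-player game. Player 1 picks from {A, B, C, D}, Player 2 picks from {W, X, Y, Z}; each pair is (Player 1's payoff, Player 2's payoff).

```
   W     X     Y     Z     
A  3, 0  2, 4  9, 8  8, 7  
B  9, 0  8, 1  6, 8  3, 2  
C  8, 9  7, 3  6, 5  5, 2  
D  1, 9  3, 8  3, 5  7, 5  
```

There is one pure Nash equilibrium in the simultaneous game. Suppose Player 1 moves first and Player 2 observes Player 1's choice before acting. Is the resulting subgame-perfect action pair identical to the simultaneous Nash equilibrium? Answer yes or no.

yes

Player 2 best-responds to each possible Player 1 move:
- A → Player 2 plays Y (best of 0, 4, 8, 7); Player 1 gets 9.
- B → Player 2 plays Y (best of 0, 1, 8, 2); Player 1 gets 6.
- C → Player 2 plays W (best of 9, 3, 5, 2); Player 1 gets 8.
- D → Player 2 plays W (best of 9, 8, 5, 5); Player 1 gets 1.
Maximizing over 9, 6, 8, 1, Player 1 chooses A. Subgame-perfect outcome: (A, Y) with payoffs (9, 8).
Now find the simultaneous Nash equilibrium.
Player 1's best replies: W→B; X→B; Y→A; Z→A.
Player 2's best replies: A→Y; B→Y; C→W; D→W.
The unique mutual best reply is (A, Y), giving (9, 8).
Sequential outcome (A, Y) coincides with the Nash profile (A, Y).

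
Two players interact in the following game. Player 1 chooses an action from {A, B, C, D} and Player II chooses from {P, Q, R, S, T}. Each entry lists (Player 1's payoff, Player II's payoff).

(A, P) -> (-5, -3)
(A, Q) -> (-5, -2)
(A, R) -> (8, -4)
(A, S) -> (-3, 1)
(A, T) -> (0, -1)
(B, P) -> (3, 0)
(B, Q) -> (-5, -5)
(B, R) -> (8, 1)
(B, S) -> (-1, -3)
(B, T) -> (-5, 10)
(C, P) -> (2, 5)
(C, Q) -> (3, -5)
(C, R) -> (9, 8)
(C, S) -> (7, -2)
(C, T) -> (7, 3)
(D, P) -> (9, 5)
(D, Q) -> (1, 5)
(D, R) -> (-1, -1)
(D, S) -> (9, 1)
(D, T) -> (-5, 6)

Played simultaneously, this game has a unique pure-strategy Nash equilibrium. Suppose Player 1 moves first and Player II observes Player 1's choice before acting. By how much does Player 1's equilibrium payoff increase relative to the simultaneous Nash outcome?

Player II best-responds to each possible Player 1 move:
- A: Player II compares -3, -2, -4, 1, -1 and picks S; Player 1 would get -3.
- B: Player II compares 0, -5, 1, -3, 10 and picks T; Player 1 would get -5.
- C: Player II compares 5, -5, 8, -2, 3 and picks R; Player 1 would get 9.
- D: Player II compares 5, 5, -1, 1, 6 and picks T; Player 1 would get -5.
Player 1's induced payoffs are -3, -5, 9, -5, so Player 1 commits to C. Subgame-perfect outcome: (C, R) with payoffs (9, 8).
Under simultaneous play:
Player 1's best replies: P→D; Q→C; R→C; S→D; T→C.
Player II's best replies: A→S; B→T; C→R; D→T.
Only (C, R) has each player best-responding; Nash payoffs (9, 8).
Player 1's commitment gain: 9 − 9 = 0.

0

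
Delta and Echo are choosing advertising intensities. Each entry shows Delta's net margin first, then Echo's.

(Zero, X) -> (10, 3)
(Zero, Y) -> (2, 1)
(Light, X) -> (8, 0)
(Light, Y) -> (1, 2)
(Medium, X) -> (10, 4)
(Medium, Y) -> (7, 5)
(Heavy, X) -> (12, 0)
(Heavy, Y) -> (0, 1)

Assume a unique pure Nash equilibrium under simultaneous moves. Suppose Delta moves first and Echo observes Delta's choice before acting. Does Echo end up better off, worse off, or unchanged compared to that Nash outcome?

Work backward from Echo's decision.
- Zero: BR = X, leader payoff 10.
- Light: BR = Y, leader payoff 1.
- Medium: BR = Y, leader payoff 7.
- Heavy: BR = Y, leader payoff 0.
Among 10, 1, 7, 0, the best is 10 at Zero. Subgame-perfect outcome: (Zero, X) with payoffs (10, 3).
Now find the simultaneous Nash equilibrium.
Delta's best replies: X→Heavy; Y→Medium.
Echo's best replies: Zero→X; Light→Y; Medium→Y; Heavy→Y.
The unique mutual best reply is (Medium, Y), giving (7, 5).
Echo earns 3 sequentially versus 5 at the Nash outcome: worse off.

worse off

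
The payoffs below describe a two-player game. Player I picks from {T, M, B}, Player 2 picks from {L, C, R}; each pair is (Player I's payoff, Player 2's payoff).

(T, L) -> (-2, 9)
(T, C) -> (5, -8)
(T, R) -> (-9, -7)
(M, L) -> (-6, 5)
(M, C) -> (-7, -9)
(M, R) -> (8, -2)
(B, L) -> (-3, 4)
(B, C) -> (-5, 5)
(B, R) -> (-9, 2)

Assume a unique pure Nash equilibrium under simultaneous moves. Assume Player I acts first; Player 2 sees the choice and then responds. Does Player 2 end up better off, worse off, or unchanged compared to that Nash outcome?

Player 2 best-responds to each possible Player I move:
- T → Player 2 plays L (best of 9, -8, -7); Player I gets -2.
- M → Player 2 plays L (best of 5, -9, -2); Player I gets -6.
- B → Player 2 plays C (best of 4, 5, 2); Player I gets -5.
Maximizing over -2, -6, -5, Player I chooses T. Subgame-perfect outcome: (T, L) with payoffs (-2, 9).
Under simultaneous play:
Player I's best replies: L→T; C→T; R→M.
Player 2's best replies: T→L; M→L; B→C.
Only (T, L) has each player best-responding; Nash payoffs (-2, 9).
Player 2 earns 9 sequentially versus 9 at the Nash outcome: unchanged.

unchanged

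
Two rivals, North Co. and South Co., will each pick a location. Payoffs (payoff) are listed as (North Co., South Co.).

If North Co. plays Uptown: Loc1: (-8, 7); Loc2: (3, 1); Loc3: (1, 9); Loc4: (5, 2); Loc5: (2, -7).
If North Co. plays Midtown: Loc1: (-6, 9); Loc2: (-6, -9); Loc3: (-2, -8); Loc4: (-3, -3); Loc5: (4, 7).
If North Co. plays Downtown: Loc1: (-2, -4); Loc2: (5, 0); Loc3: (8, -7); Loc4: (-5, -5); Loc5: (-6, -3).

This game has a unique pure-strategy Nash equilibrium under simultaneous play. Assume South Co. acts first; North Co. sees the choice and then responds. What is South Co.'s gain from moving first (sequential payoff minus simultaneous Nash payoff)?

Work backward from North Co.'s decision.
- Loc1: North Co. compares -8, -6, -2 and picks Downtown; South Co. would get -4.
- Loc2: North Co. compares 3, -6, 5 and picks Downtown; South Co. would get 0.
- Loc3: North Co. compares 1, -2, 8 and picks Downtown; South Co. would get -7.
- Loc4: North Co. compares 5, -3, -5 and picks Uptown; South Co. would get 2.
- Loc5: North Co. compares 2, 4, -6 and picks Midtown; South Co. would get 7.
South Co.'s induced payoffs are -4, 0, -7, 2, 7, so South Co. commits to Loc5. Subgame-perfect outcome: (Midtown, Loc5) with payoffs (4, 7).
For the simultaneous game, intersect best replies.
North Co.'s best replies: Loc1→Downtown; Loc2→Downtown; Loc3→Downtown; Loc4→Uptown; Loc5→Midtown.
South Co.'s best replies: Uptown→Loc3; Midtown→Loc1; Downtown→Loc2.
The unique mutual best reply is (Downtown, Loc2), giving (5, 0).
South Co.'s commitment gain: 7 − 0 = 7.

7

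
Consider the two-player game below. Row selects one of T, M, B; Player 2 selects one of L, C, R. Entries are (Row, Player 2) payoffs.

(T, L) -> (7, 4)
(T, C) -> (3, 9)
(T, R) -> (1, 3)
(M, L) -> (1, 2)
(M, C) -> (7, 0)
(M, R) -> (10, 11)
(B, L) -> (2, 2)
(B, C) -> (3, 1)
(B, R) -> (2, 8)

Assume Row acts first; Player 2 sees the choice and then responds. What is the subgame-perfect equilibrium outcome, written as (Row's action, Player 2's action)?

Solve by backward induction (Row leads).
- T → Player 2 plays C (best of 4, 9, 3); Row gets 3.
- M → Player 2 plays R (best of 2, 0, 11); Row gets 10.
- B → Player 2 plays R (best of 2, 1, 8); Row gets 2.
Among 3, 10, 2, the best is 10 at M. Subgame-perfect outcome: (M, R) with payoffs (10, 11).

(M, R)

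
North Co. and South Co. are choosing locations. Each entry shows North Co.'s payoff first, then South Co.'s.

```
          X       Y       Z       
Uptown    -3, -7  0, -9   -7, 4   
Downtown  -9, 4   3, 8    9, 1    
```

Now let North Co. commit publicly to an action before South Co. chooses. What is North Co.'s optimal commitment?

Downtown

South Co. best-responds to each possible North Co. move:
- Uptown: South Co. compares -7, -9, 4 and picks Z; North Co. would get -7.
- Downtown: South Co. compares 4, 8, 1 and picks Y; North Co. would get 3.
Among -7, 3, the best is 3 at Downtown. Subgame-perfect outcome: (Downtown, Y) with payoffs (3, 8).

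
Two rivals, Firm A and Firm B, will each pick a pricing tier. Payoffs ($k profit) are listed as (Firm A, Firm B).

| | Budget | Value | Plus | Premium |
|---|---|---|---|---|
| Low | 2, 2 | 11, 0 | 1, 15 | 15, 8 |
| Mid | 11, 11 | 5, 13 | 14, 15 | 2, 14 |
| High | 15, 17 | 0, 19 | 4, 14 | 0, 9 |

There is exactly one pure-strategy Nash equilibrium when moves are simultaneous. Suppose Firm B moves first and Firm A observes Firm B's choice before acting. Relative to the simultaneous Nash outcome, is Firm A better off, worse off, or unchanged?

better off

Solve by backward induction (Firm B leads).
- Budget → Firm A plays High (best of 2, 11, 15); Firm B gets 17.
- Value → Firm A plays Low (best of 11, 5, 0); Firm B gets 0.
- Plus → Firm A plays Mid (best of 1, 14, 4); Firm B gets 15.
- Premium → Firm A plays Low (best of 15, 2, 0); Firm B gets 8.
Firm B's induced payoffs are 17, 0, 15, 8, so Firm B commits to Budget. Subgame-perfect outcome: (High, Budget) with payoffs (15, 17).
Under simultaneous play:
Firm A's best replies: Budget→High; Value→Low; Plus→Mid; Premium→Low.
Firm B's best replies: Low→Plus; Mid→Plus; High→Value.
The unique mutual best reply is (Mid, Plus), giving (14, 15).
Firm A earns 15 sequentially versus 14 at the Nash outcome: better off.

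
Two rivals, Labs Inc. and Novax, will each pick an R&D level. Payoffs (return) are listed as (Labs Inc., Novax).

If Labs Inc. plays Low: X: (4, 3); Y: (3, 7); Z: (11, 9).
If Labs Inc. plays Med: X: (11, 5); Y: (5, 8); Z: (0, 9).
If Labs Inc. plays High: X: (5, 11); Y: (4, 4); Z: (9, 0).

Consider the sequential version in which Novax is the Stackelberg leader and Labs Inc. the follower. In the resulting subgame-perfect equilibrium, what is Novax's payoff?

9

Work backward from Labs Inc.'s decision.
- X: Labs Inc. compares 4, 11, 5 and picks Med; Novax would get 5.
- Y: Labs Inc. compares 3, 5, 4 and picks Med; Novax would get 8.
- Z: Labs Inc. compares 11, 0, 9 and picks Low; Novax would get 9.
Novax's induced payoffs are 5, 8, 9, so Novax commits to Z. Subgame-perfect outcome: (Low, Z) with payoffs (11, 9).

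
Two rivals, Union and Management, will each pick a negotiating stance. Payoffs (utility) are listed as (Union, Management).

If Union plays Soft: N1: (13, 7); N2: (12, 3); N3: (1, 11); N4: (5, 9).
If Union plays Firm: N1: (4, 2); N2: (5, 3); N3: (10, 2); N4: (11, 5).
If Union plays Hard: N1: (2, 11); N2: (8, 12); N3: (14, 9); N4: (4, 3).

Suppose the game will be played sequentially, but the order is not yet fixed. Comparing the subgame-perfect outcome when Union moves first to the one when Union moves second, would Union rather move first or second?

second

If Union leads: Management's best replies are Soft→N3, Firm→N4, Hard→N2; Union's induced payoffs 1, 11, 8; outcome (Firm, N4), payoffs (11, 5).
If Management leads: Union's best replies are N1→Soft, N2→Soft, N3→Hard, N4→Firm; Management's induced payoffs 7, 3, 9, 5; outcome (Hard, N3), payoffs (14, 9).
Union gets 11 moving first and 14 moving second, so Union prefers to move second.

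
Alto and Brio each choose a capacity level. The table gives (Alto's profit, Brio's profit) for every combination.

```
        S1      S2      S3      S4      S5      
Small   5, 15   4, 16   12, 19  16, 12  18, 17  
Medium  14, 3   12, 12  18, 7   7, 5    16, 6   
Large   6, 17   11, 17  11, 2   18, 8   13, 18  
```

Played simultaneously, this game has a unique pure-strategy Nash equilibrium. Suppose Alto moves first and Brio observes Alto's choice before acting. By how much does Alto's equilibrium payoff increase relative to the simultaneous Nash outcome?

1

Solve by backward induction (Alto leads).
- Small: Brio compares 15, 16, 19, 12, 17 and picks S3; Alto would get 12.
- Medium: Brio compares 3, 12, 7, 5, 6 and picks S2; Alto would get 12.
- Large: Brio compares 17, 17, 2, 8, 18 and picks S5; Alto would get 13.
Alto's induced payoffs are 12, 12, 13, so Alto commits to Large. Subgame-perfect outcome: (Large, S5) with payoffs (13, 18).
Under simultaneous play:
Alto's best replies: S1→Medium; S2→Medium; S3→Medium; S4→Large; S5→Small.
Brio's best replies: Small→S3; Medium→S2; Large→S5.
Only (Medium, S2) has each player best-responding; Nash payoffs (12, 12).
Alto's commitment gain: 13 − 12 = 1.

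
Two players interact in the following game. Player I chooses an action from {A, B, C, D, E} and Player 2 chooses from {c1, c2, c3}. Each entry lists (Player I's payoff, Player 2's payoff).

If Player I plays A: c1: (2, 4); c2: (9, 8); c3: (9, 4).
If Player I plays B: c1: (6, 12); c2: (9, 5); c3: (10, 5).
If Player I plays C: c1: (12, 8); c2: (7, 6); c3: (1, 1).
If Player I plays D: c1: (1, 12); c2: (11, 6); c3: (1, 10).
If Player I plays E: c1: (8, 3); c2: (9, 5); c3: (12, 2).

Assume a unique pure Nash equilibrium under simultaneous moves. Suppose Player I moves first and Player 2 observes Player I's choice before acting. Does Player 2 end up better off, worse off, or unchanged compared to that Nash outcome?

unchanged

Work backward from Player 2's decision.
- A: BR = c2, leader payoff 9.
- B: BR = c1, leader payoff 6.
- C: BR = c1, leader payoff 12.
- D: BR = c1, leader payoff 1.
- E: BR = c2, leader payoff 9.
Among 9, 6, 12, 1, 9, the best is 12 at C. Subgame-perfect outcome: (C, c1) with payoffs (12, 8).
Under simultaneous play:
Player I's best replies: c1→C; c2→D; c3→E.
Player 2's best replies: A→c2; B→c1; C→c1; D→c1; E→c2.
Only (C, c1) has each player best-responding; Nash payoffs (12, 8).
Player 2 earns 8 sequentially versus 8 at the Nash outcome: unchanged.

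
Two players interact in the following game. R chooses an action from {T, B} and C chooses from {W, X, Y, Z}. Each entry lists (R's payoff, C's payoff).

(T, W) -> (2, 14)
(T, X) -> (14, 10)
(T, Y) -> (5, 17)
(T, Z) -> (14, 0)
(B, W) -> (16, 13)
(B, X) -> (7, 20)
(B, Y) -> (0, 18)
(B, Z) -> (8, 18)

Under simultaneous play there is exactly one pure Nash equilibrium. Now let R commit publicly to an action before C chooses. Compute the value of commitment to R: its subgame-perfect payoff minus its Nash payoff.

2

Solve by backward induction (R leads).
- T: BR = Y, leader payoff 5.
- B: BR = X, leader payoff 7.
Maximizing over 5, 7, R chooses B. Subgame-perfect outcome: (B, X) with payoffs (7, 20).
For the simultaneous game, intersect best replies.
R's best replies: W→B; X→T; Y→T; Z→T.
C's best replies: T→Y; B→X.
The unique mutual best reply is (T, Y), giving (5, 17).
R's commitment gain: 7 − 5 = 2.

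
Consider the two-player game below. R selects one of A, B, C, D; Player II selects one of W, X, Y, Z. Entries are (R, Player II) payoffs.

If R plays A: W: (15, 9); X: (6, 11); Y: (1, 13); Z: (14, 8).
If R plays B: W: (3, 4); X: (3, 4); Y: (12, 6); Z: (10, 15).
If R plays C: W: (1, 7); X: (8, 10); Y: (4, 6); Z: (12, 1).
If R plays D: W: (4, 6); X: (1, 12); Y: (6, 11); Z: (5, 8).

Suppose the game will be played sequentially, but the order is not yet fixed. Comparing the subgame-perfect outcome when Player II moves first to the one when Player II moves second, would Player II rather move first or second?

If R leads: Player II's best replies are A→Y, B→Z, C→X, D→X; R's induced payoffs 1, 10, 8, 1; outcome (B, Z), payoffs (10, 15).
If Player II leads: R's best replies are W→A, X→C, Y→B, Z→A; Player II's induced payoffs 9, 10, 6, 8; outcome (C, X), payoffs (8, 10).
Player II gets 10 moving first and 15 moving second, so Player II prefers to move second.

second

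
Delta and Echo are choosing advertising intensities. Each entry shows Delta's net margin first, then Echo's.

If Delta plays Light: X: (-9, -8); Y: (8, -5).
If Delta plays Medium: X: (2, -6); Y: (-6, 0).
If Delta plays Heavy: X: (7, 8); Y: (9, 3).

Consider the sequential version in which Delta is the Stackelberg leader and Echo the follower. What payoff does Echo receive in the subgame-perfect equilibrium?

Backward induction with Delta moving first.
- Light: Echo compares -8, -5 and picks Y; Delta would get 8.
- Medium: Echo compares -6, 0 and picks Y; Delta would get -6.
- Heavy: Echo compares 8, 3 and picks X; Delta would get 7.
Delta's induced payoffs are 8, -6, 7, so Delta commits to Light. Subgame-perfect outcome: (Light, Y) with payoffs (8, -5).

-5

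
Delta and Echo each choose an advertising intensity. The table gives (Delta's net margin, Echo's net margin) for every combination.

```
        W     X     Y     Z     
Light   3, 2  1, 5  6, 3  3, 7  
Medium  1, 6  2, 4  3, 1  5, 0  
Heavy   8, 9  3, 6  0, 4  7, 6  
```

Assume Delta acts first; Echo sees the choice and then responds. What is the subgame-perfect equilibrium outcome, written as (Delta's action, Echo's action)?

(Heavy, W)

Work backward from Echo's decision.
- Light: BR = Z, leader payoff 3.
- Medium: BR = W, leader payoff 1.
- Heavy: BR = W, leader payoff 8.
Delta's induced payoffs are 3, 1, 8, so Delta commits to Heavy. Subgame-perfect outcome: (Heavy, W) with payoffs (8, 9).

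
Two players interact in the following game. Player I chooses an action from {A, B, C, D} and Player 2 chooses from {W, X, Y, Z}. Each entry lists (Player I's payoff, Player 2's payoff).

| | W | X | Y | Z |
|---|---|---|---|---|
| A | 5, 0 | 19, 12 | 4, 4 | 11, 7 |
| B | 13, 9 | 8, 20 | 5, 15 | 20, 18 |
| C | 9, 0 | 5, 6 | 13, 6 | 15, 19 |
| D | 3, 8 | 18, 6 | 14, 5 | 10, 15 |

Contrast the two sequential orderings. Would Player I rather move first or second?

second

If Player I leads: Player 2's best replies are A→X, B→X, C→Z, D→Z; Player I's induced payoffs 19, 8, 15, 10; outcome (A, X), payoffs (19, 12).
If Player 2 leads: Player I's best replies are W→B, X→A, Y→D, Z→B; Player 2's induced payoffs 9, 12, 5, 18; outcome (B, Z), payoffs (20, 18).
Player I gets 19 moving first and 20 moving second, so Player I prefers to move second.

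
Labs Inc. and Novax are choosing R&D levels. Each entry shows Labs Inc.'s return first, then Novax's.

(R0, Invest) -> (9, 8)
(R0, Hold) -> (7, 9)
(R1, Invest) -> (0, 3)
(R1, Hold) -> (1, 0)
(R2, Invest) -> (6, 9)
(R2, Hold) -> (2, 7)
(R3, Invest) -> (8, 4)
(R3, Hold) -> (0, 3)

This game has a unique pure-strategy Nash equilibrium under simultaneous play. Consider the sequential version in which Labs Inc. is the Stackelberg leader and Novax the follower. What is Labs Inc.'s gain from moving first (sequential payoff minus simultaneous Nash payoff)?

1

Solve by backward induction (Labs Inc. leads).
- R0 → Novax plays Hold (best of 8, 9); Labs Inc. gets 7.
- R1 → Novax plays Invest (best of 3, 0); Labs Inc. gets 0.
- R2 → Novax plays Invest (best of 9, 7); Labs Inc. gets 6.
- R3 → Novax plays Invest (best of 4, 3); Labs Inc. gets 8.
Among 7, 0, 6, 8, the best is 8 at R3. Subgame-perfect outcome: (R3, Invest) with payoffs (8, 4).
Now find the simultaneous Nash equilibrium.
Labs Inc.'s best replies: Invest→R0; Hold→R0.
Novax's best replies: R0→Hold; R1→Invest; R2→Invest; R3→Invest.
The unique mutual best reply is (R0, Hold), giving (7, 9).
Labs Inc.'s commitment gain: 8 − 7 = 1.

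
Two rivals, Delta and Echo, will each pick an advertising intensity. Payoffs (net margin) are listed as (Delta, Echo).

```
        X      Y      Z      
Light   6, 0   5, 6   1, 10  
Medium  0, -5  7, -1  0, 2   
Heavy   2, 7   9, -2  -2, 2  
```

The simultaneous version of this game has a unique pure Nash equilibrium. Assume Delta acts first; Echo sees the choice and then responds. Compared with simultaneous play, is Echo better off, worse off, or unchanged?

Echo best-responds to each possible Delta move:
- Light: BR = Z, leader payoff 1.
- Medium: BR = Z, leader payoff 0.
- Heavy: BR = X, leader payoff 2.
Maximizing over 1, 0, 2, Delta chooses Heavy. Subgame-perfect outcome: (Heavy, X) with payoffs (2, 7).
Now find the simultaneous Nash equilibrium.
Delta's best replies: X→Light; Y→Heavy; Z→Light.
Echo's best replies: Light→Z; Medium→Z; Heavy→X.
Only (Light, Z) has each player best-responding; Nash payoffs (1, 10).
Echo earns 7 sequentially versus 10 at the Nash outcome: worse off.

worse off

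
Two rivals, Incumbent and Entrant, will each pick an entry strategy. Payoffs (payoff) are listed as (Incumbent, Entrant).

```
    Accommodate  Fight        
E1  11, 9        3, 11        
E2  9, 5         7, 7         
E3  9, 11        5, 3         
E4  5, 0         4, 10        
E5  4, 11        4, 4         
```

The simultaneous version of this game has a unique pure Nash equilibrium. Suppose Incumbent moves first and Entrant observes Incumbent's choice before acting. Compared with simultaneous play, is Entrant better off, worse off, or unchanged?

Entrant best-responds to each possible Incumbent move:
- E1 → Entrant plays Fight (best of 9, 11); Incumbent gets 3.
- E2 → Entrant plays Fight (best of 5, 7); Incumbent gets 7.
- E3 → Entrant plays Accommodate (best of 11, 3); Incumbent gets 9.
- E4 → Entrant plays Fight (best of 0, 10); Incumbent gets 4.
- E5 → Entrant plays Accommodate (best of 11, 4); Incumbent gets 4.
Incumbent's induced payoffs are 3, 7, 9, 4, 4, so Incumbent commits to E3. Subgame-perfect outcome: (E3, Accommodate) with payoffs (9, 11).
Now find the simultaneous Nash equilibrium.
Incumbent's best replies: Accommodate→E1; Fight→E2.
Entrant's best replies: E1→Fight; E2→Fight; E3→Accommodate; E4→Fight; E5→Accommodate.
Only (E2, Fight) has each player best-responding; Nash payoffs (7, 7).
Entrant earns 11 sequentially versus 7 at the Nash outcome: better off.

better off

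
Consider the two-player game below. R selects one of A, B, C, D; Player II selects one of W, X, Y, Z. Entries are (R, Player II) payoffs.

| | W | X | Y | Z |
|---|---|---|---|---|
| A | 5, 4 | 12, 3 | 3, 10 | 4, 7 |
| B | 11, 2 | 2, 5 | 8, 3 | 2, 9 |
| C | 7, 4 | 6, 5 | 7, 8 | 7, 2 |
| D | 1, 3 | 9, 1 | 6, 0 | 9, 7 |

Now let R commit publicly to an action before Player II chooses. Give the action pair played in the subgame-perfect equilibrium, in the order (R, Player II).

(D, Z)

Backward induction with R moving first.
- A: Player II compares 4, 3, 10, 7 and picks Y; R would get 3.
- B: Player II compares 2, 5, 3, 9 and picks Z; R would get 2.
- C: Player II compares 4, 5, 8, 2 and picks Y; R would get 7.
- D: Player II compares 3, 1, 0, 7 and picks Z; R would get 9.
Maximizing over 3, 2, 7, 9, R chooses D. Subgame-perfect outcome: (D, Z) with payoffs (9, 7).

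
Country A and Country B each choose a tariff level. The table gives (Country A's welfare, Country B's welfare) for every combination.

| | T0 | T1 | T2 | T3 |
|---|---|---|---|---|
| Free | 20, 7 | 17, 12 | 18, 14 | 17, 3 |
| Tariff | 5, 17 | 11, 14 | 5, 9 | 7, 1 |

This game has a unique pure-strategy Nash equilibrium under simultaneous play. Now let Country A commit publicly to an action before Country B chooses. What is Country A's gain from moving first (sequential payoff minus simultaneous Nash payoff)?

Country B best-responds to each possible Country A move:
- Free: BR = T2, leader payoff 18.
- Tariff: BR = T0, leader payoff 5.
Country A's induced payoffs are 18, 5, so Country A commits to Free. Subgame-perfect outcome: (Free, T2) with payoffs (18, 14).
For the simultaneous game, intersect best replies.
Country A's best replies: T0→Free; T1→Free; T2→Free; T3→Free.
Country B's best replies: Free→T2; Tariff→T0.
The unique mutual best reply is (Free, T2), giving (18, 14).
Country A's commitment gain: 18 − 18 = 0.

0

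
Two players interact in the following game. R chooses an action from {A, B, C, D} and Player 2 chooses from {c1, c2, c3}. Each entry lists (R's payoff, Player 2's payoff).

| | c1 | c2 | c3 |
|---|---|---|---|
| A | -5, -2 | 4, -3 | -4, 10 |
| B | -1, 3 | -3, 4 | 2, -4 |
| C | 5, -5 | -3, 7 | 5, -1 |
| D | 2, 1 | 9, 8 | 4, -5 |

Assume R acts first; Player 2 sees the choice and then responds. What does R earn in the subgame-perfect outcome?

9

Player 2 best-responds to each possible R move:
- A: BR = c3, leader payoff -4.
- B: BR = c2, leader payoff -3.
- C: BR = c2, leader payoff -3.
- D: BR = c2, leader payoff 9.
Among -4, -3, -3, 9, the best is 9 at D. Subgame-perfect outcome: (D, c2) with payoffs (9, 8).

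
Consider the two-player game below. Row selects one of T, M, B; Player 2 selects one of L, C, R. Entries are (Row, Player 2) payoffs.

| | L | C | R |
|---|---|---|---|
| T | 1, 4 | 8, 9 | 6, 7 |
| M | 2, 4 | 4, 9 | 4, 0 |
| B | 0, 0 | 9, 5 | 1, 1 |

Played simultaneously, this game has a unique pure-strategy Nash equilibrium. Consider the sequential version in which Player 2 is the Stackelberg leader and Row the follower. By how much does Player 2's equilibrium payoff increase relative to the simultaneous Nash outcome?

Solve by backward induction (Player 2 leads).
- L: Row compares 1, 2, 0 and picks M; Player 2 would get 4.
- C: Row compares 8, 4, 9 and picks B; Player 2 would get 5.
- R: Row compares 6, 4, 1 and picks T; Player 2 would get 7.
Maximizing over 4, 5, 7, Player 2 chooses R. Subgame-perfect outcome: (T, R) with payoffs (6, 7).
Now find the simultaneous Nash equilibrium.
Row's best replies: L→M; C→B; R→T.
Player 2's best replies: T→C; M→C; B→C.
The unique mutual best reply is (B, C), giving (9, 5).
Player 2's commitment gain: 7 − 5 = 2.

2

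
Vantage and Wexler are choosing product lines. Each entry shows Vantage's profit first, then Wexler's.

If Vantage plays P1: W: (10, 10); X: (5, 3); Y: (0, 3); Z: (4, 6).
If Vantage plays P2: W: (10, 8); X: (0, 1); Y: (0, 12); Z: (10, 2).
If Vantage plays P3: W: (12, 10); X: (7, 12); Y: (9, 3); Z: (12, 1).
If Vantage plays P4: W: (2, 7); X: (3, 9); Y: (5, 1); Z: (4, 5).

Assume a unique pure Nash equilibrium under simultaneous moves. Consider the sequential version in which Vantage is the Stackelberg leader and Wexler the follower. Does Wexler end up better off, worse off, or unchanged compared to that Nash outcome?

worse off

Wexler best-responds to each possible Vantage move:
- P1 → Wexler plays W (best of 10, 3, 3, 6); Vantage gets 10.
- P2 → Wexler plays Y (best of 8, 1, 12, 2); Vantage gets 0.
- P3 → Wexler plays X (best of 10, 12, 3, 1); Vantage gets 7.
- P4 → Wexler plays X (best of 7, 9, 1, 5); Vantage gets 3.
Among 10, 0, 7, 3, the best is 10 at P1. Subgame-perfect outcome: (P1, W) with payoffs (10, 10).
Now find the simultaneous Nash equilibrium.
Vantage's best replies: W→P3; X→P3; Y→P3; Z→P3.
Wexler's best replies: P1→W; P2→Y; P3→X; P4→X.
The unique mutual best reply is (P3, X), giving (7, 12).
Wexler earns 10 sequentially versus 12 at the Nash outcome: worse off.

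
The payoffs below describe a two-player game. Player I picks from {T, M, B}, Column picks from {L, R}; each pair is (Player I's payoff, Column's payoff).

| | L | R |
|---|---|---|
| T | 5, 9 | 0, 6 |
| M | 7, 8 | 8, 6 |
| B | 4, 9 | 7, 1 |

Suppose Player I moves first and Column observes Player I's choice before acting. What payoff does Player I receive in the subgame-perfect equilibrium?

7

Backward induction with Player I moving first.
- T: BR = L, leader payoff 5.
- M: BR = L, leader payoff 7.
- B: BR = L, leader payoff 4.
Maximizing over 5, 7, 4, Player I chooses M. Subgame-perfect outcome: (M, L) with payoffs (7, 8).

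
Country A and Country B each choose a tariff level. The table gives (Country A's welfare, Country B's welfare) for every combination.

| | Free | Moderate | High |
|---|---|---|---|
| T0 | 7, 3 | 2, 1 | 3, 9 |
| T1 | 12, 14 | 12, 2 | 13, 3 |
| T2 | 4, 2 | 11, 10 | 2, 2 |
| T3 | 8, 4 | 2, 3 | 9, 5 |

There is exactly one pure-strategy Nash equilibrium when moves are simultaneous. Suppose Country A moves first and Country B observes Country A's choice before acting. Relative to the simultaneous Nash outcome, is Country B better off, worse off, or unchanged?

Work backward from Country B's decision.
- T0: Country B compares 3, 1, 9 and picks High; Country A would get 3.
- T1: Country B compares 14, 2, 3 and picks Free; Country A would get 12.
- T2: Country B compares 2, 10, 2 and picks Moderate; Country A would get 11.
- T3: Country B compares 4, 3, 5 and picks High; Country A would get 9.
Among 3, 12, 11, 9, the best is 12 at T1. Subgame-perfect outcome: (T1, Free) with payoffs (12, 14).
Under simultaneous play:
Country A's best replies: Free→T1; Moderate→T1; High→T1.
Country B's best replies: T0→High; T1→Free; T2→Moderate; T3→High.
The unique mutual best reply is (T1, Free), giving (12, 14).
Country B earns 14 sequentially versus 14 at the Nash outcome: unchanged.

unchanged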